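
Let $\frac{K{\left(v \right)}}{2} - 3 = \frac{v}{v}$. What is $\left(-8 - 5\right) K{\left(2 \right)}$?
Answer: $-104$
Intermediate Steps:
$K{\left(v \right)} = 8$ ($K{\left(v \right)} = 6 + 2 \frac{v}{v} = 6 + 2 \cdot 1 = 6 + 2 = 8$)
$\left(-8 - 5\right) K{\left(2 \right)} = \left(-8 - 5\right) 8 = \left(-13\right) 8 = -104$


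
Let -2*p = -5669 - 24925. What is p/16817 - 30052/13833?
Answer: -293781083/232629561 ≈ -1.2629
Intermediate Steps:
p = 15297 (p = -(-5669 - 24925)/2 = -½*(-30594) = 15297)
p/16817 - 30052/13833 = 15297/16817 - 30052/13833 = -293781083/232629561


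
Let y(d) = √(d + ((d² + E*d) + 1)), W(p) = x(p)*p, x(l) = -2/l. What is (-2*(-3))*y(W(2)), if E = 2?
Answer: 6*I ≈ 6.0*I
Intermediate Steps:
W(p) = -2 (W(p) = (-2/p)*p = -2)
y(d) = √(1 + d² + 3*d) (y(d) = √(d + ((d² + 2*d) + 1)) = √(d + (1 + d² + 2*d)) = √(1 + d² + 3*d))
(-2*(-3))*y(W(2)) = (-2*(-3))*√(1 + (-2)² + 3*(-2)) = 6*√(1 + 4 - 6) = 6*√(-1) = 6*I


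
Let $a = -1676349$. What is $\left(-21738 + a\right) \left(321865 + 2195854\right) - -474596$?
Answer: $-4275305428957$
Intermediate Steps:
$\left(-21738 + a\right) \left(321865 + 2195854\right) - -474596 = \left(-21738 - 1676349\right) \left(321865 + 2195854\right) - -474596 = \left(-1698087\right) 2517719 + 474596 = -4275305903553 + 474596 = -4275305428957$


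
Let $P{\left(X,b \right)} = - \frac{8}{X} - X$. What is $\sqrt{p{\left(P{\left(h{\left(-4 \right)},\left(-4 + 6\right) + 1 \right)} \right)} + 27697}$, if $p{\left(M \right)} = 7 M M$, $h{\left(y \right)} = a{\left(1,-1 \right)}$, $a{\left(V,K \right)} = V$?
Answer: $2 \sqrt{7066} \approx 168.12$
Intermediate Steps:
$h{\left(y \right)} = 1$
$P{\left(X,b \right)} = - X - \frac{8}{X}$
$p{\left(M \right)} = 7 M^{2}$
$\sqrt{p{\left(P{\left(h{\left(-4 \right)},\left(-4 + 6\right) + 1 \right)} \right)} + 27697} = \sqrt{7 \left(\left(-1\right) 1 - \frac{8}{1}\right)^{2} + 27697} = \sqrt{7 \left(-1 - 8\right)^{2} + 27697} = \sqrt{7 \left(-9\right)^{2} + 27697} = \sqrt{7 \cdot 81 + 27697} = \sqrt{567 + 27697} = \sqrt{28264} = 2 \sqrt{7066}$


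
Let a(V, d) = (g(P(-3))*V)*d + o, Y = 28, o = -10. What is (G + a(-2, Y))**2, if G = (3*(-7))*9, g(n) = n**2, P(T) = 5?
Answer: 2556801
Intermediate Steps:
a(V, d) = -10 + 25*V*d (a(V, d) = (5**2*V)*d - 10 = (25*V)*d - 10 = 25*V*d - 10 = -10 + 25*V*d)
G = -189 (G = -21*9 = -189)
(G + a(-2, Y))**2 = (-189 + (-10 + 25*(-2)*28))**2 = (-189 + (-10 - 1400))**2 = (-189 - 1410)**2 = (-1599)**2 = 2556801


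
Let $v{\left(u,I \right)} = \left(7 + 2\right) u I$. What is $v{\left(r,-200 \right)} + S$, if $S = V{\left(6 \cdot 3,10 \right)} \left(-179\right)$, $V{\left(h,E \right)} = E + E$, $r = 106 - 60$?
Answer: $-86380$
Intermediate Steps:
$r = 46$
$V{\left(h,E \right)} = 2 E$
$v{\left(u,I \right)} = 9 I u$
$S = -3580$ ($S = 2 \cdot 10 \left(-179\right) = 20 \left(-179\right) = -3580$)
$v{\left(r,-200 \right)} + S = 9 \left(-200\right) 46 - 3580 = -82800 - 3580 = -86380$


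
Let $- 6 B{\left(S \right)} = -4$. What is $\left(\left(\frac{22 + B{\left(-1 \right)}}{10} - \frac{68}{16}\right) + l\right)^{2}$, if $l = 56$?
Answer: $\frac{10504081}{3600} \approx 2917.8$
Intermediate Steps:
$B{\left(S \right)} = \frac{2}{3}$ ($B{\left(S \right)} = \left(- \frac{1}{6}\right) \left(-4\right) = \frac{2}{3}$)
$\left(\left(\frac{22 + B{\left(-1 \right)}}{10} - \frac{68}{16}\right) + l\right)^{2} = \left(\left(\frac{22 + \frac{2}{3}}{10} - \frac{68}{16}\right) + 56\right)^{2} = \left(\left(\frac{68}{3} \cdot \frac{1}{10} - \frac{17}{4}\right) + 56\right)^{2} = \left(\left(\frac{34}{15} - \frac{17}{4}\right) + 56\right)^{2} = \left(- \frac{119}{60} + 56\right)^{2} = \left(\frac{3241}{60}\right)^{2} = \frac{10504081}{3600}$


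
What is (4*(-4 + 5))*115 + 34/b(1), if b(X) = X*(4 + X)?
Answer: 2334/5 ≈ 466.80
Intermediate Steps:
(4*(-4 + 5))*115 + 34/b(1) = (4*(-4 + 5))*115 + 34/((1*(4 + 1))) = (4*1)*115 + 34/((1*5)) = 4*115 + 34/5 = 460 + 34*(⅕) = 460 + 34/5 = 2334/5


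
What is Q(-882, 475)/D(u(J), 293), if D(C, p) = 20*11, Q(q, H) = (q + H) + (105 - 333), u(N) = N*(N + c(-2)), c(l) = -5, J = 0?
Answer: -127/44 ≈ -2.8864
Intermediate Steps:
u(N) = N*(-5 + N) (u(N) = N*(N - 5) = N*(-5 + N))
Q(q, H) = -228 + H + q (Q(q, H) = (H + q) - 228 = -228 + H + q)
D(C, p) = 220
Q(-882, 475)/D(u(J), 293) = (-228 + 475 - 882)/220 = -635*1/220 = -127/44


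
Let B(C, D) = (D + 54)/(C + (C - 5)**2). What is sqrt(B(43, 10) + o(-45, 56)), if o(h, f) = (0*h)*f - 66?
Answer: I*sqrt(145841986)/1487 ≈ 8.1214*I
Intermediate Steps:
o(h, f) = -66 (o(h, f) = 0*f - 66 = 0 - 66 = -66)
B(C, D) = (54 + D)/(C + (-5 + C)**2)
sqrt(B(43, 10) + o(-45, 56)) = sqrt((54 + 10)/(43 + (-5 + 43)**2) - 66) = sqrt(64/(43 + 38**2) - 66) = sqrt(64/(43 + 1444) - 66) = sqrt(64/1487 - 66) = sqrt(-98078/1487) = I*sqrt(145841986)/1487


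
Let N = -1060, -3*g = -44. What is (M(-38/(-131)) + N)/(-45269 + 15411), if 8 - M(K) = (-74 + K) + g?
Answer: 195116/5867097 ≈ 0.033256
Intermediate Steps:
g = 44/3 (g = -1/3*(-44) = 44/3 ≈ 14.667)
M(K) = 202/3 - K (M(K) = 8 - ((-74 + K) + 44/3) = 8 - (-178/3 + K) = 8 + (178/3 - K) = 202/3 - K)
(M(-38/(-131)) + N)/(-45269 + 15411) = ((202/3 - (-38)/(-131)) - 1060)/(-45269 + 15411) = ((202/3 - (-38)*(-1)/131) - 1060)/(-29858) = ((202/3 - 1*38/131) - 1060)*(-1/29858) = ((202/3 - 38/131) - 1060)*(-1/29858) = (26348/393 - 1060)*(-1/29858) = -390232/393*(-1/29858) = 195116/5867097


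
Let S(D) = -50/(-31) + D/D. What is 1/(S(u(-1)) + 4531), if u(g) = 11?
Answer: 31/140542 ≈ 0.00022057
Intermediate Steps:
S(D) = 81/31 (S(D) = -50*(-1/31) + 1 = 50/31 + 1 = 81/31)
1/(S(u(-1)) + 4531) = 1/(81/31 + 4531) = 1/(140542/31) = 31/140542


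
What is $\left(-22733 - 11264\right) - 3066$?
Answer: $-37063$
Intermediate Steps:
$\left(-22733 - 11264\right) - 3066 = -33997 - 3066 = -37063$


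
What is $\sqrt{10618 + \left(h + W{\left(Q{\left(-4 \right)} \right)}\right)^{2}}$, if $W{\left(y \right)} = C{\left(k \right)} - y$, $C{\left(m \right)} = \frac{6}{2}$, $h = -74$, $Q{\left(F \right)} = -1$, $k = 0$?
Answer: $\sqrt{15518} \approx 124.57$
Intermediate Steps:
$C{\left(m \right)} = 3$ ($C{\left(m \right)} = 6 \cdot \frac{1}{2} = 3$)
$W{\left(y \right)} = 3 - y$
$\sqrt{10618 + \left(h + W{\left(Q{\left(-4 \right)} \right)}\right)^{2}} = \sqrt{10618 + \left(-74 + \left(3 - -1\right)\right)^{2}} = \sqrt{10618 + \left(-74 + \left(3 + 1\right)\right)^{2}} = \sqrt{10618 + \left(-74 + 4\right)^{2}} = \sqrt{10618 + \left(-70\right)^{2}} = \sqrt{10618 + 4900} = \sqrt{15518}$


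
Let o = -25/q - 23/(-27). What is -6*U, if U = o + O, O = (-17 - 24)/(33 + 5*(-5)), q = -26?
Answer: 9299/468 ≈ 19.870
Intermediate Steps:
O = -41/8 (O = -41/(33 - 25) = -41/8 ≈ -5.1250)
o = 1273/702 (o = -25/(-26) - 23/(-27) = -25*(-1/26) - 23*(-1/27) = 25/26 + 23/27 = 1273/702 ≈ 1.8134)
U = -9299/2808 (U = 1273/702 - 41/8 = -9299/2808 ≈ -3.3116)
-6*U = -6*(-9299/2808) = 9299/468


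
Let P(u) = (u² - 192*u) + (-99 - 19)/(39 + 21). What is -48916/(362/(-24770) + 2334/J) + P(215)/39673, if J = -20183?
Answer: 14552885370752028683/38752244815470 ≈ 3.7554e+5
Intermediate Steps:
P(u) = -59/30 + u² - 192*u (P(u) = (u² - 192*u) - 118/60 = (u² - 192*u) - 118*1/60 = (u² - 192*u) - 59/30 = -59/30 + u² - 192*u)
-48916/(362/(-24770) + 2334/J) + P(215)/39673 = -48916/(362/(-24770) + 2334/(-20183)) + (-59/30 + 215² - 192*215)/39673 = -48916/(362*(-1/24770) + 2334*(-1/20183)) + (-59/30 + 46225 - 41280)*(1/39673) = -48916/(-181/12385 - 2334/20183) + (148291/30)*(1/39673) = -48916/(-32559713/249966455) + 148291/1190190 = -48916*(-249966455/32559713) + 148291/1190190 = 12227359112780/32559713 + 148291/1190190 = 14552885370752028683/38752244815470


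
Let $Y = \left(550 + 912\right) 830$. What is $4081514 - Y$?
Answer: $2868054$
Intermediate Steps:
$Y = 1213460$ ($Y = 1462 \cdot 830 = 1213460$)
$4081514 - Y = 4081514 - 1213460 = 2868054$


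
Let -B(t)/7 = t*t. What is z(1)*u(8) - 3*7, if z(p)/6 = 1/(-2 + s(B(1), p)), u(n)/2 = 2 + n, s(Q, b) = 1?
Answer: -141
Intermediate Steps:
B(t) = -7*t**2 (B(t) = -7*t*t = -7*t**2)
u(n) = 4 + 2*n (u(n) = 2*(2 + n) = 4 + 2*n)
z(p) = -6 (z(p) = 6/(-2 + 1) = 6/(-1) = 6*(-1) = -6)
z(1)*u(8) - 3*7 = -6*(4 + 2*8) - 3*7 = -6*(4 + 16) - 21 = -6*20 - 21 = -120 - 21 = -141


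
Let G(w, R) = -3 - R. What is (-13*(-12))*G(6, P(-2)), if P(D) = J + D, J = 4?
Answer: -780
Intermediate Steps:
P(D) = 4 + D
(-13*(-12))*G(6, P(-2)) = (-13*(-12))*(-3 - (4 - 2)) = 156*(-3 - 1*2) = 156*(-3 - 2) = 156*(-5) = -780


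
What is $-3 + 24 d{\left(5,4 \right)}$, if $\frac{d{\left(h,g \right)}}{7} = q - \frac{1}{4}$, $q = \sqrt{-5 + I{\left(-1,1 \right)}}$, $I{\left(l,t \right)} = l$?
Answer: $-45 + 168 i \sqrt{6} \approx -45.0 + 411.51 i$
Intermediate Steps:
$q = i \sqrt{6}$ ($q = \sqrt{-5 - 1} = \sqrt{-6} = i \sqrt{6} \approx 2.4495 i$)
$d{\left(h,g \right)} = - \frac{7}{4} + 7 i \sqrt{6}$ ($d{\left(h,g \right)} = 7 \left(i \sqrt{6} - \frac{1}{4}\right) = 7 \left(- \frac{1}{4} + i \sqrt{6}\right) = - \frac{7}{4} + 7 i \sqrt{6}$)
$-3 + 24 d{\left(5,4 \right)} = -3 + 24 \left(- \frac{7}{4} + 7 i \sqrt{6}\right) = -3 - \left(42 - 168 i \sqrt{6}\right) = -45 + 168 i \sqrt{6}$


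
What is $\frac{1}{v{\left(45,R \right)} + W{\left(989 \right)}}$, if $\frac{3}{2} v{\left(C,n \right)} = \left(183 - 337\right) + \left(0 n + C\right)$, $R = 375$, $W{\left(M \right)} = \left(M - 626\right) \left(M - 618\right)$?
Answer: $\frac{3}{403801} \approx 7.4294 \cdot 10^{-6}$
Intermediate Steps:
$W{\left(M \right)} = \left(-626 + M\right) \left(-618 + M\right)$
$v{\left(C,n \right)} = - \frac{308}{3} + \frac{2 C}{3}$ ($v{\left(C,n \right)} = \frac{2 \left(\left(183 - 337\right) + \left(0 n + C\right)\right)}{3} = \frac{2 \left(-154 + \left(0 + C\right)\right)}{3} = \frac{2 \left(-154 + C\right)}{3} = - \frac{308}{3} + \frac{2 C}{3}$)
$\frac{1}{v{\left(45,R \right)} + W{\left(989 \right)}} = \frac{1}{\left(- \frac{308}{3} + \frac{2}{3} \cdot 45\right) + \left(386868 + 989^{2} - 1230316\right)} = \frac{1}{\left(- \frac{308}{3} + 30\right) + \left(386868 + 978121 - 1230316\right)} = \frac{1}{- \frac{218}{3} + 134673} = \frac{1}{\frac{403801}{3}} = \frac{3}{403801}$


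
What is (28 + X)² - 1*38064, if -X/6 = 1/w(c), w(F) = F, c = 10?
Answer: -932831/25 ≈ -37313.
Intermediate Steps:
X = -⅗ (X = -6/10 = -6*⅒ = -⅗ ≈ -0.60000)
(28 + X)² - 1*38064 = (28 - ⅗)² - 1*38064 = (137/5)² - 38064 = 18769/25 - 38064 = -932831/25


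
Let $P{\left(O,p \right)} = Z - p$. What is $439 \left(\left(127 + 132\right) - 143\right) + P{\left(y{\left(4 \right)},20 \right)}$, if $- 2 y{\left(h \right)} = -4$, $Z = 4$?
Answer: $50908$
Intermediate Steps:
$y{\left(h \right)} = 2$ ($y{\left(h \right)} = \left(- \frac{1}{2}\right) \left(-4\right) = 2$)
$P{\left(O,p \right)} = 4 - p$
$439 \left(\left(127 + 132\right) - 143\right) + P{\left(y{\left(4 \right)},20 \right)} = 439 \left(\left(127 + 132\right) - 143\right) + \left(4 - 20\right) = 439 \left(259 - 143\right) + \left(4 - 20\right) = 439 \cdot 116 - 16 = 50924 - 16 = 50908$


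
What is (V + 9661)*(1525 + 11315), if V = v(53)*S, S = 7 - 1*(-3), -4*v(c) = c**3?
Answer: -4654904460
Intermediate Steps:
v(c) = -c**3/4
S = 10 (S = 7 + 3 = 10)
V = -744385/2 (V = -1/4*53**3*10 = -1/4*148877*10 = -148877/4*10 = -744385/2 ≈ -3.7219e+5)
(V + 9661)*(1525 + 11315) = (-744385/2 + 9661)*(1525 + 11315) = -725063/2*12840 = -4654904460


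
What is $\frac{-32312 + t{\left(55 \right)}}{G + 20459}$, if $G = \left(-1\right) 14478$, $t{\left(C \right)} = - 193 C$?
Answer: $- \frac{42927}{5981} \approx -7.1772$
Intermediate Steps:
$G = -14478$
$\frac{-32312 + t{\left(55 \right)}}{G + 20459} = \frac{-32312 - 10615}{-14478 + 20459} = \frac{-32312 - 10615}{5981} = \left(-42927\right) \frac{1}{5981} = - \frac{42927}{5981}$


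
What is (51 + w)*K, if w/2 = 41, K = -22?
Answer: -2926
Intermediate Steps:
w = 82 (w = 2*41 = 82)
(51 + w)*K = (51 + 82)*(-22) = 133*(-22) = -2926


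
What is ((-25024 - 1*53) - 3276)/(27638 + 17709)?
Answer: -28353/45347 ≈ -0.62525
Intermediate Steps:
((-25024 - 1*53) - 3276)/(27638 + 17709) = ((-25024 - 53) - 3276)/45347 = (-25077 - 3276)*(1/45347) = -28353*1/45347 = -28353/45347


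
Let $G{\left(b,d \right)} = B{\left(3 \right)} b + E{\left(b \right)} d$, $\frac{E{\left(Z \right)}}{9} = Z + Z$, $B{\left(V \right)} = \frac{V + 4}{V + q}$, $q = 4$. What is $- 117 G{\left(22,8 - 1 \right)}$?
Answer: $-326898$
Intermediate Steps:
$B{\left(V \right)} = 1$ ($B{\left(V \right)} = \frac{V + 4}{V + 4} = \frac{4 + V}{4 + V} = 1$)
$E{\left(Z \right)} = 18 Z$ ($E{\left(Z \right)} = 9 \left(Z + Z\right) = 9 \cdot 2 Z = 18 Z$)
$G{\left(b,d \right)} = b + 18 b d$ ($G{\left(b,d \right)} = 1 b + 18 b d = b + 18 b d$)
$- 117 G{\left(22,8 - 1 \right)} = - 117 \cdot 22 \left(1 + 18 \left(8 - 1\right)\right) = - 117 \cdot 22 \left(1 + 18 \cdot 7\right) = - 117 \cdot 22 \left(1 + 126\right) = - 117 \cdot 22 \cdot 127 = \left(-117\right) 2794 = -326898$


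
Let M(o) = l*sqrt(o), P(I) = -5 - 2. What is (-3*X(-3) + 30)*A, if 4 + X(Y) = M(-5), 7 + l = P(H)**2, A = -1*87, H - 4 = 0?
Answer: -3654 + 10962*I*sqrt(5) ≈ -3654.0 + 24512.0*I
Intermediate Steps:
H = 4 (H = 4 + 0 = 4)
A = -87
P(I) = -7
l = 42 (l = -7 + (-7)**2 = -7 + 49 = 42)
M(o) = 42*sqrt(o)
X(Y) = -4 + 42*I*sqrt(5) (X(Y) = -4 + 42*sqrt(-5) = -4 + 42*(I*sqrt(5)) = -4 + 42*I*sqrt(5))
(-3*X(-3) + 30)*A = (-3*(-4 + 42*I*sqrt(5)) + 30)*(-87) = ((12 - 126*I*sqrt(5)) + 30)*(-87) = (42 - 126*I*sqrt(5))*(-87) = -3654 + 10962*I*sqrt(5)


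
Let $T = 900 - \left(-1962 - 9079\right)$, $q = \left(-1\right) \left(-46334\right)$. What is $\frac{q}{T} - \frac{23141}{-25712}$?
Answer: $\frac{1467666489}{307026992} \approx 4.7803$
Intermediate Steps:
$q = 46334$
$T = 11941$ ($T = 900 - \left(-1962 - 9079\right) = 900 - -11041 = 900 + 11041 = 11941$)
$\frac{q}{T} - \frac{23141}{-25712} = \frac{46334}{11941} - \frac{23141}{-25712} = 46334 \cdot \frac{1}{11941} - - \frac{23141}{25712} = \frac{46334}{11941} + \frac{23141}{25712} = \frac{1467666489}{307026992}$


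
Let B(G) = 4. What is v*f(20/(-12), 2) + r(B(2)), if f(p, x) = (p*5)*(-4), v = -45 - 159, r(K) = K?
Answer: -6796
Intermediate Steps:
v = -204
f(p, x) = -20*p (f(p, x) = (5*p)*(-4) = -20*p)
v*f(20/(-12), 2) + r(B(2)) = -(-4080)*20/(-12) + 4 = -(-4080)*20*(-1/12) + 4 = -(-4080)*(-5)/3 + 4 = -204*100/3 + 4 = -6800 + 4 = -6796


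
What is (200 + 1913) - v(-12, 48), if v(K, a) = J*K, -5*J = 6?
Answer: 10493/5 ≈ 2098.6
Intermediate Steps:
J = -6/5 (J = -⅕*6 = -6/5 ≈ -1.2000)
v(K, a) = -6*K/5
(200 + 1913) - v(-12, 48) = (200 + 1913) - (-6)*(-12)/5 = 2113 - 1*72/5 = 2113 - 72/5 = 10493/5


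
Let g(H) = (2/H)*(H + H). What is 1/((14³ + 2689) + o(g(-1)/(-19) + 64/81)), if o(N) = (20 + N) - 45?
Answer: 1539/8323804 ≈ 0.00018489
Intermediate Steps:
g(H) = 4 (g(H) = (2/H)*(2*H) = 4)
o(N) = -25 + N
1/((14³ + 2689) + o(g(-1)/(-19) + 64/81)) = 1/((14³ + 2689) + (-25 + (4/(-19) + 64/81))) = 1/((2744 + 2689) + (-25 + (4*(-1/19) + 64*(1/81)))) = 1/(5433 + (-25 + (-4/19 + 64/81))) = 1/(5433 + (-25 + 892/1539)) = 1/(5433 - 37583/1539) = 1/(8323804/1539) = 1539/8323804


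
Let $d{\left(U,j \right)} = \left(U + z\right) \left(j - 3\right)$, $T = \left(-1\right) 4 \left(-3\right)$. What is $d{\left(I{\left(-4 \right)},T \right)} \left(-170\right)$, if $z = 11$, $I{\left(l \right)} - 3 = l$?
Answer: $-15300$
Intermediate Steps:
$I{\left(l \right)} = 3 + l$
$T = 12$ ($T = \left(-4\right) \left(-3\right) = 12$)
$d{\left(U,j \right)} = \left(-3 + j\right) \left(11 + U\right)$ ($d{\left(U,j \right)} = \left(U + 11\right) \left(j - 3\right) = \left(11 + U\right) \left(-3 + j\right) = \left(-3 + j\right) \left(11 + U\right)$)
$d{\left(I{\left(-4 \right)},T \right)} \left(-170\right) = \left(-33 - 3 \left(3 - 4\right) + 11 \cdot 12 + \left(3 - 4\right) 12\right) \left(-170\right) = \left(-33 - -3 + 132 - 12\right) \left(-170\right) = \left(-33 + 3 + 132 - 12\right) \left(-170\right) = 90 \left(-170\right) = -15300$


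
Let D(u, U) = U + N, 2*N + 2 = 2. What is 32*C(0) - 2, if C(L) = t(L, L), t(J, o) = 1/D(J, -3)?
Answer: -38/3 ≈ -12.667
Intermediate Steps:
N = 0 (N = -1 + (½)*2 = -1 + 1 = 0)
D(u, U) = U (D(u, U) = U + 0 = U)
t(J, o) = -⅓ (t(J, o) = 1/(-3) = -⅓)
C(L) = -⅓
32*C(0) - 2 = 32*(-⅓) - 2 = -32/3 - 2 = -38/3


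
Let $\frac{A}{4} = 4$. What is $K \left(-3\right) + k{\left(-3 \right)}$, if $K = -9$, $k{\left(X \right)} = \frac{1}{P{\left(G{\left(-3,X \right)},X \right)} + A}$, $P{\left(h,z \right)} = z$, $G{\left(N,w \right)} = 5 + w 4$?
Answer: $\frac{352}{13} \approx 27.077$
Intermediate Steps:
$G{\left(N,w \right)} = 5 + 4 w$
$A = 16$ ($A = 4 \cdot 4 = 16$)
$k{\left(X \right)} = \frac{1}{16 + X}$ ($k{\left(X \right)} = \frac{1}{X + 16} = \frac{1}{16 + X}$)
$K \left(-3\right) + k{\left(-3 \right)} = \left(-9\right) \left(-3\right) + \frac{1}{16 - 3} = 27 + \frac{1}{13} = \frac{352}{13}$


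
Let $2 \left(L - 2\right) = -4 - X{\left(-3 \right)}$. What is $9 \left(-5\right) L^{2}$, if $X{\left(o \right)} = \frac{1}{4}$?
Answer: $- \frac{45}{64} \approx -0.70313$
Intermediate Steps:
$X{\left(o \right)} = \frac{1}{4}$
$L = - \frac{1}{8}$ ($L = 2 + \frac{-4 - \frac{1}{4}}{2} = 2 + \frac{1}{2} \left(- \frac{17}{4}\right) = 2 - \frac{17}{8} = - \frac{1}{8} \approx -0.125$)
$9 \left(-5\right) L^{2} = 9 \left(-5\right) \left(- \frac{1}{8}\right)^{2} = \left(-45\right) \frac{1}{64} = - \frac{45}{64}$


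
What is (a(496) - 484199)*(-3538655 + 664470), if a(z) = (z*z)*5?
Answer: -2143799981985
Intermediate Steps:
a(z) = 5*z**2 (a(z) = z**2*5 = 5*z**2)
(a(496) - 484199)*(-3538655 + 664470) = (5*496**2 - 484199)*(-3538655 + 664470) = (5*246016 - 484199)*(-2874185) = (1230080 - 484199)*(-2874185) = 745881*(-2874185) = -2143799981985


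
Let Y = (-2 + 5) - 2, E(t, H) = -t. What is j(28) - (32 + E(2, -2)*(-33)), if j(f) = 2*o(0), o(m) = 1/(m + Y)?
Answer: -96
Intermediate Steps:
Y = 1 (Y = 3 - 2 = 1)
o(m) = 1/(1 + m) (o(m) = 1/(m + 1) = 1/(1 + m))
j(f) = 2 (j(f) = 2/(1 + 0) = 2/1 = 2*1 = 2)
j(28) - (32 + E(2, -2)*(-33)) = 2 - (32 - 1*2*(-33)) = 2 - (32 - 2*(-33)) = 2 - (32 + 66) = 2 - 1*98 = 2 - 98 = -96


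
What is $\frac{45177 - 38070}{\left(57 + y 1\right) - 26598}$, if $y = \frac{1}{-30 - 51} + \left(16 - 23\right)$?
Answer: $- \frac{575667}{2150389} \approx -0.2677$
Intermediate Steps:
$y = - \frac{568}{81}$ ($y = \frac{1}{-81} - 7 = - \frac{1}{81} - 7 = - \frac{568}{81} \approx -7.0123$)
$\frac{45177 - 38070}{\left(57 + y 1\right) - 26598} = \frac{45177 - 38070}{\left(57 - \frac{568}{81}\right) - 26598} = \frac{7107}{\left(57 - \frac{568}{81}\right) - 26598} = \frac{7107}{\frac{4049}{81} - 26598} = \frac{7107}{- \frac{2150389}{81}} = 7107 \left(- \frac{81}{2150389}\right) = - \frac{575667}{2150389}$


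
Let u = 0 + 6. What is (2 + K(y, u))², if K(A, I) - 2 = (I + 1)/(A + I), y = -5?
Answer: 121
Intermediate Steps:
u = 6
K(A, I) = 2 + (1 + I)/(A + I) (K(A, I) = 2 + (I + 1)/(A + I) = 2 + (1 + I)/(A + I))
(2 + K(y, u))² = (2 + (1 + 2*(-5) + 3*6)/(-5 + 6))² = (2 + (1 - 10 + 18)/1)² = (2 + 1*9)² = (2 + 9)² = 11² = 121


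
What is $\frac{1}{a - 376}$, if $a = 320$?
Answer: $- \frac{1}{56} \approx -0.017857$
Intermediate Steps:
$\frac{1}{a - 376} = \frac{1}{320 - 376} = \frac{1}{-56} = - \frac{1}{56}$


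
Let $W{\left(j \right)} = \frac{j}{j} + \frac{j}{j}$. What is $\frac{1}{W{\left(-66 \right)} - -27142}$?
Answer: $\frac{1}{27144} \approx 3.6841 \cdot 10^{-5}$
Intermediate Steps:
$W{\left(j \right)} = 2$ ($W{\left(j \right)} = 1 + 1 = 2$)
$\frac{1}{W{\left(-66 \right)} - -27142} = \frac{1}{2 - -27142} = \frac{1}{2 + 27142} = \frac{1}{27144}$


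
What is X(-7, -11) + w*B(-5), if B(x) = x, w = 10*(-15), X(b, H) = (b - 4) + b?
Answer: 732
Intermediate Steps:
X(b, H) = -4 + 2*b (X(b, H) = (-4 + b) + b = -4 + 2*b)
w = -150
X(-7, -11) + w*B(-5) = (-4 + 2*(-7)) - 150*(-5) = (-4 - 14) + 750 = -18 + 750 = 732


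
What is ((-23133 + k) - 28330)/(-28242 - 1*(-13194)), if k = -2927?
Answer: 9065/2508 ≈ 3.6144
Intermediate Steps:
((-23133 + k) - 28330)/(-28242 - 1*(-13194)) = ((-23133 - 2927) - 28330)/(-28242 - 1*(-13194)) = (-26060 - 28330)/(-28242 + 13194) = -54390/(-15048) = -54390*(-1/15048) = 9065/2508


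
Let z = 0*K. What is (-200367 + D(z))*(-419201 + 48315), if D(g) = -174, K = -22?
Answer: 74377849326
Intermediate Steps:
z = 0 (z = 0*(-22) = 0)
(-200367 + D(z))*(-419201 + 48315) = (-200367 - 174)*(-419201 + 48315) = -200541*(-370886) = 74377849326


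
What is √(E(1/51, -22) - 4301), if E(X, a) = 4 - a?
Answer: 15*I*√19 ≈ 65.384*I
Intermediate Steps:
√(E(1/51, -22) - 4301) = √((4 - 1*(-22)) - 4301) = √((4 + 22) - 4301) = √(26 - 4301) = √(-4275) = 15*I*√19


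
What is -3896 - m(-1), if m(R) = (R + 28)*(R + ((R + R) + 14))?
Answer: -4193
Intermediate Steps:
m(R) = (14 + 3*R)*(28 + R) (m(R) = (28 + R)*(R + (2*R + 14)) = (28 + R)*(R + (14 + 2*R)) = (28 + R)*(14 + 3*R) = (14 + 3*R)*(28 + R))
-3896 - m(-1) = -3896 - (392 + 3*(-1)² + 98*(-1)) = -3896 - (392 + 3*1 - 98) = -3896 - (392 + 3 - 98) = -3896 - 1*297 = -3896 - 297 = -4193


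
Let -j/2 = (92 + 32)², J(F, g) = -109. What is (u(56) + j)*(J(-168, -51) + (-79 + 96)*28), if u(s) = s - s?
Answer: -11285984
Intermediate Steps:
u(s) = 0
j = -30752 (j = -2*(92 + 32)² = -2*124² = -2*15376 = -30752)
(u(56) + j)*(J(-168, -51) + (-79 + 96)*28) = (0 - 30752)*(-109 + (-79 + 96)*28) = -30752*(-109 + 17*28) = -30752*(-109 + 476) = -30752*367 = -11285984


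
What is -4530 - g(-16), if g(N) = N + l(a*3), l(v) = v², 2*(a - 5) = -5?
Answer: -18281/4 ≈ -4570.3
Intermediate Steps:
a = 5/2 (a = 5 + (½)*(-5) = 5 - 5/2 = 5/2 ≈ 2.5000)
g(N) = 225/4 + N (g(N) = N + ((5/2)*3)² = N + (15/2)² = N + 225/4 = 225/4 + N)
-4530 - g(-16) = -4530 - (225/4 - 16) = -4530 - 1*161/4 = -4530 - 161/4 = -18281/4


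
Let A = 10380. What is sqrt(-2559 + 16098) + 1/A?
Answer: 1/10380 + sqrt(13539) ≈ 116.36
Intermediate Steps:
sqrt(-2559 + 16098) + 1/A = sqrt(-2559 + 16098) + 1/10380 = sqrt(13539) + 1/10380 = 1/10380 + sqrt(13539)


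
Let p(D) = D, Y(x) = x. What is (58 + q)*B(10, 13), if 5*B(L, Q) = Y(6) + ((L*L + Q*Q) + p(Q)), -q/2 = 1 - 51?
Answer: 45504/5 ≈ 9100.8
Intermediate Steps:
q = 100 (q = -2*(1 - 51) = -2*(-50) = 100)
B(L, Q) = 6/5 + Q/5 + L²/5 + Q²/5 (B(L, Q) = (6 + ((L*L + Q*Q) + Q))/5 = (6 + ((L² + Q²) + Q))/5 = (6 + (Q + L² + Q²))/5 = (6 + Q + L² + Q²)/5 = 6/5 + Q/5 + L²/5 + Q²/5)
(58 + q)*B(10, 13) = (58 + 100)*(6/5 + (⅕)*13 + (⅕)*10² + (⅕)*13²) = 158*(6/5 + 13/5 + (⅕)*100 + (⅕)*169) = 158*(6/5 + 13/5 + 20 + 169/5) = 158*(288/5) = 45504/5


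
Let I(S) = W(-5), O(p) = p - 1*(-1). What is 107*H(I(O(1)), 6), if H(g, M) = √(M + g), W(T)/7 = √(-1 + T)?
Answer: 107*√(6 + 7*I*√6) ≈ 371.94 + 263.9*I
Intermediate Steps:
O(p) = 1 + p (O(p) = p + 1 = 1 + p)
W(T) = 7*√(-1 + T)
I(S) = 7*I*√6 (I(S) = 7*√(-1 - 5) = 7*√(-6) = 7*(I*√6) = 7*I*√6)
107*H(I(O(1)), 6) = 107*√(6 + 7*I*√6)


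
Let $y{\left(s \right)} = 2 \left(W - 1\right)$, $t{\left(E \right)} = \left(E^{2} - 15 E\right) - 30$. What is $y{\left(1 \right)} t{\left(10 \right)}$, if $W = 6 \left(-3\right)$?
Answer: $3040$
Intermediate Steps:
$W = -18$
$t{\left(E \right)} = -30 + E^{2} - 15 E$
$y{\left(s \right)} = -38$ ($y{\left(s \right)} = 2 \left(-18 - 1\right) = 2 \left(-19\right) = -38$)
$y{\left(1 \right)} t{\left(10 \right)} = - 38 \left(-30 + 10^{2} - 150\right) = - 38 \left(-30 + 100 - 150\right) = \left(-38\right) \left(-80\right) = 3040$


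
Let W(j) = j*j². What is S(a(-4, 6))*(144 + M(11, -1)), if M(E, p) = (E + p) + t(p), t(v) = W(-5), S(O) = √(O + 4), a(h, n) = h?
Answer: 0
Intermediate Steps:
S(O) = √(4 + O)
W(j) = j³
t(v) = -125 (t(v) = (-5)³ = -125)
M(E, p) = -125 + E + p (M(E, p) = (E + p) - 125 = -125 + E + p)
S(a(-4, 6))*(144 + M(11, -1)) = √(4 - 4)*(144 + (-125 + 11 - 1)) = √0*(144 - 115) = 0*29 = 0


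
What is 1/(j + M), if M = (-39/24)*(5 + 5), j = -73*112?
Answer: -4/32769 ≈ -0.00012207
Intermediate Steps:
j = -8176
M = -65/4 (M = -39*1/24*10 = -13/8*10 = -65/4 ≈ -16.250)
1/(j + M) = 1/(-8176 - 65/4) = 1/(-32769/4) = -4/32769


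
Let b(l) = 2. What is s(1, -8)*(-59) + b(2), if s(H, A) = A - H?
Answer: 533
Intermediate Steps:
s(1, -8)*(-59) + b(2) = (-8 - 1*1)*(-59) + 2 = (-8 - 1)*(-59) + 2 = -9*(-59) + 2 = 531 + 2 = 533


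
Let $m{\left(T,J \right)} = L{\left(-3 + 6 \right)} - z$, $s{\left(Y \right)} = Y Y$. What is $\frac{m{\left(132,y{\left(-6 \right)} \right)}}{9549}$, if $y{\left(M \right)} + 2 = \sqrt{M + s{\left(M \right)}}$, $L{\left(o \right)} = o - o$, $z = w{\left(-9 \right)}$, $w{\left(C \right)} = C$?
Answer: $\frac{1}{1061} \approx 0.00094251$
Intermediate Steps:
$s{\left(Y \right)} = Y^{2}$
$z = -9$
$L{\left(o \right)} = 0$
$y{\left(M \right)} = -2 + \sqrt{M + M^{2}}$
$m{\left(T,J \right)} = 9$ ($m{\left(T,J \right)} = 0 - -9 = 0 + 9 = 9$)
$\frac{m{\left(132,y{\left(-6 \right)} \right)}}{9549} = \frac{9}{9549} = 9 \cdot \frac{1}{9549} = \frac{1}{1061}$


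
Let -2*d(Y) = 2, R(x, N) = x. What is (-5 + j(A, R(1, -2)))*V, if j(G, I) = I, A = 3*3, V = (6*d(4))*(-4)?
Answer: -96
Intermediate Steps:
d(Y) = -1 (d(Y) = -½*2 = -1)
V = 24 (V = (6*(-1))*(-4) = -6*(-4) = 24)
A = 9
(-5 + j(A, R(1, -2)))*V = (-5 + 1)*24 = -4*24 = -96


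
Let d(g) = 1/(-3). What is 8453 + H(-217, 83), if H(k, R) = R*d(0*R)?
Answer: 25276/3 ≈ 8425.3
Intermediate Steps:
d(g) = -1/3
H(k, R) = -R/3 (H(k, R) = R*(-1/3) = -R/3)
8453 + H(-217, 83) = 8453 - 1/3*83 = 8453 - 83/3 = 25276/3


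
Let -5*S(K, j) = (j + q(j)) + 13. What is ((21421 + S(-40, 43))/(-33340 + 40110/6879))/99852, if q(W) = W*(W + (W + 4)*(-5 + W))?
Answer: -32562893/19080531457500 ≈ -1.7066e-6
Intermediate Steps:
q(W) = W*(W + (-5 + W)*(4 + W)) (q(W) = W*(W + (4 + W)*(-5 + W)) = W*(W + (-5 + W)*(4 + W)))
S(K, j) = -13/5 - j/5 - j*(-20 + j²)/5 (S(K, j) = -((j + j*(-20 + j²)) + 13)/5 = -(13 + j + j*(-20 + j²))/5 = -13/5 - j/5 - j*(-20 + j²)/5)
((21421 + S(-40, 43))/(-33340 + 40110/6879))/99852 = ((21421 + (-13/5 - ⅕*43³ + (19/5)*43))/(-33340 + 40110/6879))/99852 = ((21421 + (-13/5 - ⅕*79507 + 817/5))/(-33340 + 40110*(1/6879)))*(1/99852) = ((21421 + (-13/5 - 79507/5 + 817/5))/(-33340 + 13370/2293))*(1/99852) = ((21421 - 78703/5)/(-76435250/2293))*(1/99852) = ((28402/5)*(-2293/76435250))*(1/99852) = -32562893/191088125*1/99852 = -32562893/19080531457500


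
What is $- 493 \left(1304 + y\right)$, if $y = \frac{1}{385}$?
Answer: $- \frac{247506213}{385} \approx -6.4287 \cdot 10^{5}$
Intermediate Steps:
$y = \frac{1}{385} \approx 0.0025974$
$- 493 \left(1304 + y\right) = - 493 \left(1304 + \frac{1}{385}\right) = \left(-493\right) \frac{502041}{385} = - \frac{247506213}{385}$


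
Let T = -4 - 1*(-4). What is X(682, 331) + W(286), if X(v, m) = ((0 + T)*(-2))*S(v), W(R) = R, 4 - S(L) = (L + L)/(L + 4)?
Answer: 286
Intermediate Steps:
S(L) = 4 - 2*L/(4 + L) (S(L) = 4 - (L + L)/(L + 4) = 4 - 2*L/(4 + L))
T = 0 (T = -4 + 4 = 0)
X(v, m) = 0 (X(v, m) = ((0 + 0)*(-2))*(2*(8 + v)/(4 + v)) = (0*(-2))*(2*(8 + v)/(4 + v)) = 0*(2*(8 + v)/(4 + v)) = 0)
X(682, 331) + W(286) = 0 + 286 = 286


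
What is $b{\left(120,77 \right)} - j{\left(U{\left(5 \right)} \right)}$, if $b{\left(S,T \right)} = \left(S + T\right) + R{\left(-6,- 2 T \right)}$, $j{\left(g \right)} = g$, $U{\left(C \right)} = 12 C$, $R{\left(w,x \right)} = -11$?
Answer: $126$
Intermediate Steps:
$b{\left(S,T \right)} = -11 + S + T$ ($b{\left(S,T \right)} = \left(S + T\right) - 11 = -11 + S + T$)
$b{\left(120,77 \right)} - j{\left(U{\left(5 \right)} \right)} = \left(-11 + 120 + 77\right) - 12 \cdot 5 = 186 - 60 = 126$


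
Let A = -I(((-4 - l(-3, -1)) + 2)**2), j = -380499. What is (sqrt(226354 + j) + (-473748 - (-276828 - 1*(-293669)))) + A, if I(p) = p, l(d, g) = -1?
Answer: -490590 + I*sqrt(154145) ≈ -4.9059e+5 + 392.61*I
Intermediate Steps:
A = -1 (A = -((-4 - 1*(-1)) + 2)**2 = -((-4 + 1) + 2)**2 = -(-3 + 2)**2 = -1*(-1)**2 = -1*1 = -1)
(sqrt(226354 + j) + (-473748 - (-276828 - 1*(-293669)))) + A = (sqrt(226354 - 380499) + (-473748 - (-276828 - 1*(-293669)))) - 1 = (sqrt(-154145) + (-473748 - (-276828 + 293669))) - 1 = (I*sqrt(154145) + (-473748 - 1*16841)) - 1 = (I*sqrt(154145) + (-473748 - 16841)) - 1 = (I*sqrt(154145) - 490589) - 1 = (-490589 + I*sqrt(154145)) - 1 = -490590 + I*sqrt(154145)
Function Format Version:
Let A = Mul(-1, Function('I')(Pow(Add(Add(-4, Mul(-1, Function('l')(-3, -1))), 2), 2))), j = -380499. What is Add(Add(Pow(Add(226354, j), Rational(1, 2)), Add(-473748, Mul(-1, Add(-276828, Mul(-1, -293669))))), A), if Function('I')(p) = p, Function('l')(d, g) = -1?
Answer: Add(-490590, Mul(I, Pow(154145, Rational(1, 2)))) ≈ Add(-4.9059e+5, Mul(392.61, I))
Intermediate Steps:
A = -1 (A = Mul(-1, Pow(Add(Add(-4, Mul(-1, -1)), 2), 2)) = Mul(-1, Pow(Add(Add(-4, 1), 2), 2)) = Mul(-1, Pow(Add(-3, 2), 2)) = Mul(-1, Pow(-1, 2)) = Mul(-1, 1) = -1)
Add(Add(Pow(Add(226354, j), Rational(1, 2)), Add(-473748, Mul(-1, Add(-276828, Mul(-1, -293669))))), A) = Add(Add(Pow(Add(226354, -380499), Rational(1, 2)), Add(-473748, Mul(-1, Add(-276828, Mul(-1, -293669))))), -1) = Add(Add(Pow(-154145, Rational(1, 2)), Add(-473748, Mul(-1, Add(-276828, 293669)))), -1) = Add(Add(Mul(I, Pow(154145, Rational(1, 2))), Add(-473748, Mul(-1, 16841))), -1) = Add(Add(Mul(I, Pow(154145, Rational(1, 2))), Add(-473748, -16841)), -1) = Add(Add(Mul(I, Pow(154145, Rational(1, 2))), -490589), -1) = Add(Add(-490589, Mul(I, Pow(154145, Rational(1, 2)))), -1) = Add(-490590, Mul(I, Pow(154145, Rational(1, 2))))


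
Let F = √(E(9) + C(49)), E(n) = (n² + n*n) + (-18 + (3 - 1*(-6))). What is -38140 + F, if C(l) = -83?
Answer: -38140 + √70 ≈ -38132.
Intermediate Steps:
E(n) = -9 + 2*n² (E(n) = (n² + n²) + (-18 + (3 + 6)) = 2*n² + (-18 + 9) = 2*n² - 9 = -9 + 2*n²)
F = √70 (F = √((-9 + 2*9²) - 83) = √((-9 + 2*81) - 83) = √((-9 + 162) - 83) = √(153 - 83) = √70 ≈ 8.3666)
-38140 + F = -38140 + √70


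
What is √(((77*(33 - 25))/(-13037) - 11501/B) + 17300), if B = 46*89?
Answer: √49274859717031589402/53373478 ≈ 131.52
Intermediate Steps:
B = 4094
√(((77*(33 - 25))/(-13037) - 11501/B) + 17300) = √(((77*(33 - 25))/(-13037) - 11501/4094) + 17300) = √(((77*8)*(-1/13037) - 11501*1/4094) + 17300) = √((616*(-1/13037) - 11501/4094) + 17300) = √((-616/13037 - 11501/4094) + 17300) = √(-152460441/53373478 + 17300) = √(923208708959/53373478) = √49274859717031589402/53373478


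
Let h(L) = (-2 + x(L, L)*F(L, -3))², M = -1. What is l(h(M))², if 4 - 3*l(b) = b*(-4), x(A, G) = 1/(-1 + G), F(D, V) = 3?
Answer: 2809/9 ≈ 312.11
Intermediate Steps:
h(L) = (-2 + 3/(-1 + L))²
l(b) = 4/3 + 4*b/3 (l(b) = 4/3 - b*(-4)/3 = 4/3 - (-4)*b/3 = 4/3 + 4*b/3)
l(h(M))² = (4/3 + 4*((-5 + 2*(-1))²/(-1 - 1)²)/3)² = (4/3 + 4*((-5 - 2)²/(-2)²)/3)² = (4/3 + 4*((¼)*(-7)²)/3)² = (4/3 + 4*((¼)*49)/3)² = (4/3 + (4/3)*(49/4))² = (4/3 + 49/3)² = (53/3)² = 2809/9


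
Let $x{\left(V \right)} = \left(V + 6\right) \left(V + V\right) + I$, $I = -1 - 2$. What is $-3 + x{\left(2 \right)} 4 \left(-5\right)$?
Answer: $-583$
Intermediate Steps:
$I = -3$
$x{\left(V \right)} = -3 + 2 V \left(6 + V\right)$ ($x{\left(V \right)} = \left(V + 6\right) \left(V + V\right) - 3 = \left(6 + V\right) 2 V - 3 = 2 V \left(6 + V\right) - 3 = -3 + 2 V \left(6 + V\right)$)
$-3 + x{\left(2 \right)} 4 \left(-5\right) = -3 + \left(-3 + 2 \cdot 2^{2} + 12 \cdot 2\right) 4 \left(-5\right) = -3 + \left(-3 + 2 \cdot 4 + 24\right) \left(-20\right) = -3 + \left(-3 + 8 + 24\right) \left(-20\right) = -3 + 29 \left(-20\right) = -3 - 580 = -583$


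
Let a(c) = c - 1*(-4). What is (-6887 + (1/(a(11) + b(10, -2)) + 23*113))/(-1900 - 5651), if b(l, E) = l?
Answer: 11911/20975 ≈ 0.56787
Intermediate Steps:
a(c) = 4 + c (a(c) = c + 4 = 4 + c)
(-6887 + (1/(a(11) + b(10, -2)) + 23*113))/(-1900 - 5651) = (-6887 + (1/((4 + 11) + 10) + 23*113))/(-1900 - 5651) = (-6887 + (1/(15 + 10) + 2599))/(-7551) = (-6887 + (1/25 + 2599))*(-1/7551) = (-6887 + 64976/25)*(-1/7551) = -107199/25*(-1/7551) = 11911/20975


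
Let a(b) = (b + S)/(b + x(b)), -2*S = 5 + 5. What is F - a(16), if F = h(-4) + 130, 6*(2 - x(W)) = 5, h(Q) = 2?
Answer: 13530/103 ≈ 131.36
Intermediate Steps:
x(W) = 7/6 (x(W) = 2 - ⅙*5 = 2 - ⅚ = 7/6)
S = -5 (S = -(5 + 5)/2 = -½*10 = -5)
a(b) = (-5 + b)/(7/6 + b) (a(b) = (b - 5)/(b + 7/6) = (-5 + b)/(7/6 + b))
F = 132 (F = 2 + 130 = 132)
F - a(16) = 132 - 6*(-5 + 16)/(7 + 6*16) = 132 - 6*11/(7 + 96) = 132 - 6*11/103 = 132 - 1*66/103 = 132 - 66/103 = 13530/103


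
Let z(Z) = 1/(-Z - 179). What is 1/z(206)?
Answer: -385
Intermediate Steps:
z(Z) = 1/(-179 - Z)
1/z(206) = 1/(-1/(179 + 206)) = 1/(-1/385) = -385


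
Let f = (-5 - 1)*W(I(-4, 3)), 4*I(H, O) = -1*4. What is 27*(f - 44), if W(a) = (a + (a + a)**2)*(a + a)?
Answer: -216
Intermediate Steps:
I(H, O) = -1 (I(H, O) = (-1*4)/4 = (1/4)*(-4) = -1)
W(a) = 2*a*(a + 4*a**2) (W(a) = (a + (2*a)**2)*(2*a) = (a + 4*a**2)*(2*a) = 2*a*(a + 4*a**2))
f = 36 (f = (-5 - 1)*((-1)**2*(2 + 8*(-1))) = -6*(2 - 8) = -6*(-6) = 36)
27*(f - 44) = 27*(36 - 44) = 27*(-8) = -216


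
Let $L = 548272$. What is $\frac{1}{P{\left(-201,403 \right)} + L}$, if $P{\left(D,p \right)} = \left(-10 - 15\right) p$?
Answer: $\frac{1}{538197} \approx 1.8581 \cdot 10^{-6}$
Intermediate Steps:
$P{\left(D,p \right)} = - 25 p$
$\frac{1}{P{\left(-201,403 \right)} + L} = \frac{1}{\left(-25\right) 403 + 548272} = \frac{1}{-10075 + 548272} = \frac{1}{538197}$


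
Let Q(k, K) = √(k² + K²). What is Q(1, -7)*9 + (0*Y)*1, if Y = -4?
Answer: 45*√2 ≈ 63.640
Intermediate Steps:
Q(k, K) = √(K² + k²)
Q(1, -7)*9 + (0*Y)*1 = √((-7)² + 1²)*9 + (0*(-4))*1 = √(49 + 1)*9 + 0*1 = √50*9 + 0 = (5*√2)*9 + 0 = 45*√2 + 0 = 45*√2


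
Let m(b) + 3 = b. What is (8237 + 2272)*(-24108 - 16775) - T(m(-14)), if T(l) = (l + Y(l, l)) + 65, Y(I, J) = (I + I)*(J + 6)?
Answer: -429639869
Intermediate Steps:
m(b) = -3 + b
Y(I, J) = 2*I*(6 + J) (Y(I, J) = (2*I)*(6 + J) = 2*I*(6 + J))
T(l) = 65 + l + 2*l*(6 + l) (T(l) = (l + 2*l*(6 + l)) + 65 = 65 + l + 2*l*(6 + l))
(8237 + 2272)*(-24108 - 16775) - T(m(-14)) = (8237 + 2272)*(-24108 - 16775) - (65 + (-3 - 14) + 2*(-3 - 14)*(6 + (-3 - 14))) = 10509*(-40883) - (65 - 17 + 2*(-17)*(6 - 17)) = -429639447 - (65 - 17 + 2*(-17)*(-11)) = -429639447 - (65 - 17 + 374) = -429639447 - 1*422 = -429639447 - 422 = -429639869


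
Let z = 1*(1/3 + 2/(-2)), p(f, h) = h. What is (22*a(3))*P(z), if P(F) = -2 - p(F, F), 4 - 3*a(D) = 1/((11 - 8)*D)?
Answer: -3080/81 ≈ -38.025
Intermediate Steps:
a(D) = 4/3 - 1/(9*D) (a(D) = 4/3 - 1/(3*(11 - 8)*D) = 4/3 - 1/(3*3*D) = 4/3 - 1/(9*D))
z = -2/3 (z = 1*(1*(1/3) + 2*(-1/2)) = 1*(1/3 - 1) = 1*(-2/3) = -2/3 ≈ -0.66667)
P(F) = -2 - F
(22*a(3))*P(z) = (22*((1/9)*(-1 + 12*3)/3))*(-2 - 1*(-2/3)) = (22*((1/9)*(1/3)*(-1 + 36)))*(-2 + 2/3) = (22*((1/9)*(1/3)*35))*(-4/3) = (22*(35/27))*(-4/3) = (770/27)*(-4/3) = -3080/81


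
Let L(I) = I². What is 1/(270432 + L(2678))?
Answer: 1/7442116 ≈ 1.3437e-7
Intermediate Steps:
1/(270432 + L(2678)) = 1/(270432 + 2678²) = 1/(270432 + 7171684) = 1/7442116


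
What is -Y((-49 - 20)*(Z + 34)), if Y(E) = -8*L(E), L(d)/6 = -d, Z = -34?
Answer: 0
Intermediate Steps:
L(d) = -6*d (L(d) = 6*(-d) = -6*d)
Y(E) = 48*E (Y(E) = -(-48)*E = 48*E)
-Y((-49 - 20)*(Z + 34)) = -48*(-49 - 20)*(-34 + 34) = -48*(-69*0) = -48*0 = -1*0 = 0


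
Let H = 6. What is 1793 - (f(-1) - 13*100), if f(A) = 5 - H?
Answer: 3094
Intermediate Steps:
f(A) = -1 (f(A) = 5 - 1*6 = 5 - 6 = -1)
1793 - (f(-1) - 13*100) = 1793 - (-1 - 13*100) = 1793 - (-1 - 1300) = 1793 - 1*(-1301) = 1793 + 1301 = 3094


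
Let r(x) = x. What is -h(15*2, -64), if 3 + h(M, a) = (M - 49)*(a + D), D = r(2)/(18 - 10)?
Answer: -4833/4 ≈ -1208.3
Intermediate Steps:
D = 1/4 (D = 2/(18 - 10) = 2/8 = 2*(1/8) = 1/4 ≈ 0.25000)
h(M, a) = -3 + (-49 + M)*(1/4 + a) (h(M, a) = -3 + (M - 49)*(a + 1/4) = -3 + (-49 + M)*(1/4 + a))
-h(15*2, -64) = -(-61/4 - 49*(-64) + (15*2)/4 + (15*2)*(-64)) = -(-61/4 + 3136 + (1/4)*30 + 30*(-64)) = -(-61/4 + 3136 + 15/2 - 1920) = -1*4833/4 = -4833/4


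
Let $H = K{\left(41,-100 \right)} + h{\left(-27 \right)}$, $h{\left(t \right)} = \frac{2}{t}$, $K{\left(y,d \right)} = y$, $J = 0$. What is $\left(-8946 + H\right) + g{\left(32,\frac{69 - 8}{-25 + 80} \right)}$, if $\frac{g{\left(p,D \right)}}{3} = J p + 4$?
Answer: $- \frac{240113}{27} \approx -8893.1$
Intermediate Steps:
$g{\left(p,D \right)} = 12$ ($g{\left(p,D \right)} = 3 \left(0 p + 4\right) = 3 \left(0 + 4\right) = 3 \cdot 4 = 12$)
$H = \frac{1105}{27}$ ($H = 41 + \frac{2}{-27} = 41 + 2 \left(- \frac{1}{27}\right) = 41 - \frac{2}{27} = \frac{1105}{27} \approx 40.926$)
$\left(-8946 + H\right) + g{\left(32,\frac{69 - 8}{-25 + 80} \right)} = \left(-8946 + \frac{1105}{27}\right) + 12 = - \frac{240437}{27} + 12 = - \frac{240113}{27}$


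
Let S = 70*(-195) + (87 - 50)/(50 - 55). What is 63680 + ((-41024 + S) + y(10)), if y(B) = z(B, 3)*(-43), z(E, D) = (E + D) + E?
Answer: 40048/5 ≈ 8009.6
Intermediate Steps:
z(E, D) = D + 2*E (z(E, D) = (D + E) + E = D + 2*E)
y(B) = -129 - 86*B (y(B) = (3 + 2*B)*(-43) = -129 - 86*B)
S = -68287/5 (S = -13650 + 37/(-5) = -13650 + 37*(-⅕) = -13650 - 37/5 = -68287/5 ≈ -13657.)
63680 + ((-41024 + S) + y(10)) = 63680 + ((-41024 - 68287/5) + (-129 - 86*10)) = 63680 + (-273407/5 + (-129 - 860)) = 63680 + (-273407/5 - 989) = 63680 - 278352/5 = 40048/5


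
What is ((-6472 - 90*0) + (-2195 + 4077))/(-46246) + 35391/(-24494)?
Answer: -762132363/566374762 ≈ -1.3456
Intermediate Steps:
((-6472 - 90*0) + (-2195 + 4077))/(-46246) + 35391/(-24494) = ((-6472 + 0) + 1882)*(-1/46246) + 35391*(-1/24494) = (-6472 + 1882)*(-1/46246) - 35391/24494 = -4590*(-1/46246) - 35391/24494 = 2295/23123 - 35391/24494 = -762132363/566374762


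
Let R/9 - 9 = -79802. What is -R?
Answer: 718137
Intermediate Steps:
R = -718137 (R = 81 + 9*(-79802) = 81 - 718218 = -718137)
-R = -1*(-718137) = 718137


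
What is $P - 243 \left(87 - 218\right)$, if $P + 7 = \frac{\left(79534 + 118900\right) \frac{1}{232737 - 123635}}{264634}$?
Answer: $\frac{459441706203101}{14436049334} \approx 31826.0$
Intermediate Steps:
$P = - \frac{101052246121}{14436049334}$ ($P = -7 + \frac{\left(79534 + 118900\right) \frac{1}{232737 - 123635}}{264634} = -7 + \frac{198434}{109102} \cdot \frac{1}{264634} = -7 + 198434 \cdot \frac{1}{109102} \cdot \frac{1}{264634} = -7 + \frac{99217}{54551} \cdot \frac{1}{264634} = -7 + \frac{99217}{14436049334} = - \frac{101052246121}{14436049334} \approx -7.0$)
$P - 243 \left(87 - 218\right) = - \frac{101052246121}{14436049334} - 243 \left(87 - 218\right) = - \frac{101052246121}{14436049334} - -31833 = - \frac{101052246121}{14436049334} + 31833 = \frac{459441706203101}{14436049334}$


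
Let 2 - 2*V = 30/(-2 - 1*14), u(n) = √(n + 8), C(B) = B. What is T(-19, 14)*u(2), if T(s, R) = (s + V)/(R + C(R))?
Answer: -39*√10/64 ≈ -1.9270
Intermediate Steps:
u(n) = √(8 + n)
V = 31/16 (V = 1 - 15/(-2 - 1*14) = 1 - 15/(-2 - 14) = 1 - 15/(-16) = 1 - 15*(-1)/16 = 1 - ½*(-15/8) = 1 + 15/16 = 31/16 ≈ 1.9375)
T(s, R) = (31/16 + s)/(2*R) (T(s, R) = (s + 31/16)/(R + R) = (31/16 + s)/((2*R)) = (31/16 + s)*(1/(2*R)) = (31/16 + s)/(2*R))
T(-19, 14)*u(2) = ((1/32)*(31 + 16*(-19))/14)*√(8 + 2) = ((1/32)*(1/14)*(31 - 304))*√10 = ((1/32)*(1/14)*(-273))*√10 = -39*√10/64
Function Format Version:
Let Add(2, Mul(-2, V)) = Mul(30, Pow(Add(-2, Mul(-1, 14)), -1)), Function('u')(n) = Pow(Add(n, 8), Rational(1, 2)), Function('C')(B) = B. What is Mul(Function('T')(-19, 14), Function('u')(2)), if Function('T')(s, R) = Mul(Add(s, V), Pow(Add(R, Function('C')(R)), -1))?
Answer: Mul(Rational(-39, 64), Pow(10, Rational(1, 2))) ≈ -1.9270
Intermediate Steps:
Function('u')(n) = Pow(Add(8, n), Rational(1, 2))
V = Rational(31, 16) (V = Add(1, Mul(Rational(-1, 2), Mul(30, Pow(Add(-2, Mul(-1, 14)), -1)))) = Add(1, Mul(Rational(-1, 2), Mul(30, Pow(Add(-2, -14), -1)))) = Add(1, Mul(Rational(-1, 2), Mul(30, Pow(-16, -1)))) = Add(1, Mul(Rational(-1, 2), Mul(30, Rational(-1, 16)))) = Add(1, Mul(Rational(-1, 2), Rational(-15, 8))) = Add(1, Rational(15, 16)) = Rational(31, 16) ≈ 1.9375)
Function('T')(s, R) = Mul(Rational(1, 2), Pow(R, -1), Add(Rational(31, 16), s)) (Function('T')(s, R) = Mul(Add(s, Rational(31, 16)), Pow(Add(R, R), -1)) = Mul(Add(Rational(31, 16), s), Pow(Mul(2, R), -1)) = Mul(Add(Rational(31, 16), s), Mul(Rational(1, 2), Pow(R, -1))) = Mul(Rational(1, 2), Pow(R, -1), Add(Rational(31, 16), s)))
Mul(Function('T')(-19, 14), Function('u')(2)) = Mul(Mul(Rational(1, 32), Pow(14, -1), Add(31, Mul(16, -19))), Pow(Add(8, 2), Rational(1, 2))) = Mul(Mul(Rational(1, 32), Rational(1, 14), Add(31, -304)), Pow(10, Rational(1, 2))) = Mul(Mul(Rational(1, 32), Rational(1, 14), -273), Pow(10, Rational(1, 2))) = Mul(Rational(-39, 64), Pow(10, Rational(1, 2)))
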